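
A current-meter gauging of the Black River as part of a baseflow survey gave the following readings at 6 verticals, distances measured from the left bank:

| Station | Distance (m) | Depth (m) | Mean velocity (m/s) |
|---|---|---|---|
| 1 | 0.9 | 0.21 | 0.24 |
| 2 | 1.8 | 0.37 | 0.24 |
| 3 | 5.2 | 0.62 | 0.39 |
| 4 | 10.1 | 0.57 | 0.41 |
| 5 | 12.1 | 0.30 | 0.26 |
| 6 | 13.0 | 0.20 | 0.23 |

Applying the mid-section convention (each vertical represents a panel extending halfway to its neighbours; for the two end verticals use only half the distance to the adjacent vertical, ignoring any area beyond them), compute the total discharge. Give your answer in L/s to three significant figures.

2160 L/s

w_1 = (1.8 − 0.9)/2 = 0.45 m; q_1 = 0.24 × 0.21 × 0.45 = 0.02268 m³/s
w_2 = (5.2 − 0.9)/2 = 2.15 m; q_2 = 0.24 × 0.37 × 2.15 = 0.1909 m³/s
w_3 = (10.1 − 1.8)/2 = 4.15 m; q_3 = 0.39 × 0.62 × 4.15 = 1.003 m³/s
w_4 = (12.1 − 5.2)/2 = 3.45 m; q_4 = 0.41 × 0.57 × 3.45 = 0.8063 m³/s
w_5 = (13.0 − 10.1)/2 = 1.45 m; q_5 = 0.26 × 0.30 × 1.45 = 0.1131 m³/s
w_6 = (13.0 − 12.1)/2 = 0.45 m; q_6 = 0.23 × 0.20 × 0.45 = 0.02070 m³/s
Q = Σ qᵢ = 2.157 m³/s
= 2.157 × 1000 = 2157 L/s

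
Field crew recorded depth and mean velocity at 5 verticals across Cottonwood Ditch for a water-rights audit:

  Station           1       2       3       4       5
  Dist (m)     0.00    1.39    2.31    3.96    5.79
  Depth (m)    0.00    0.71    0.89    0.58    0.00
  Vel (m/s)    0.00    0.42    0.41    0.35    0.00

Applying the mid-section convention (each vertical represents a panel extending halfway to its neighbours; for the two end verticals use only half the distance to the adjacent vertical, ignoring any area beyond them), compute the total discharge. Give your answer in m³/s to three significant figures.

1.17 m³/s

w_2 = (2.31 − 0.00)/2 = 1.155 m; q_2 = 0.42 × 0.71 × 1.155 = 0.3444 m³/s
w_3 = (3.96 − 1.39)/2 = 1.285 m; q_3 = 0.41 × 0.89 × 1.285 = 0.4689 m³/s
w_4 = (5.79 − 2.31)/2 = 1.74 m; q_4 = 0.35 × 0.58 × 1.74 = 0.3532 m³/s
Stations 1, 5 contribute zero (depth or velocity is 0).
Q = Σ qᵢ = 1.167 m³/s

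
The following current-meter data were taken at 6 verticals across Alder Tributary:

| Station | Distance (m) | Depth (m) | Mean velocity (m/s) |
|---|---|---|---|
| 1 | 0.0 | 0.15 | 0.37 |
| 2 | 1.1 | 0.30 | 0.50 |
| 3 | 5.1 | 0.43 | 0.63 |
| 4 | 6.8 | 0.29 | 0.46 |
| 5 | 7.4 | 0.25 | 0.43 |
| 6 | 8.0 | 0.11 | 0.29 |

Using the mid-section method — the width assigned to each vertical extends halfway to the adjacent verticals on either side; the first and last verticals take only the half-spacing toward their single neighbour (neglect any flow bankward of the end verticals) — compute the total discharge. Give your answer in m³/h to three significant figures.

5090 m³/h

w_1 = (1.1 − 0.0)/2 = 0.55 m; q_1 = 0.37 × 0.15 × 0.55 = 0.03053 m³/s
w_2 = (5.1 − 0.0)/2 = 2.55 m; q_2 = 0.50 × 0.30 × 2.55 = 0.3825 m³/s
w_3 = (6.8 − 1.1)/2 = 2.85 m; q_3 = 0.63 × 0.43 × 2.85 = 0.7721 m³/s
w_4 = (7.4 − 5.1)/2 = 1.15 m; q_4 = 0.46 × 0.29 × 1.15 = 0.1534 m³/s
w_5 = (8.0 − 6.8)/2 = 0.6 m; q_5 = 0.43 × 0.25 × 0.6 = 0.06450 m³/s
w_6 = (8.0 − 7.4)/2 = 0.3 m; q_6 = 0.29 × 0.11 × 0.3 = 0.009570 m³/s
Q = Σ qᵢ = 1.413 m³/s
= 1.413 × 3600 = 5085 m³/h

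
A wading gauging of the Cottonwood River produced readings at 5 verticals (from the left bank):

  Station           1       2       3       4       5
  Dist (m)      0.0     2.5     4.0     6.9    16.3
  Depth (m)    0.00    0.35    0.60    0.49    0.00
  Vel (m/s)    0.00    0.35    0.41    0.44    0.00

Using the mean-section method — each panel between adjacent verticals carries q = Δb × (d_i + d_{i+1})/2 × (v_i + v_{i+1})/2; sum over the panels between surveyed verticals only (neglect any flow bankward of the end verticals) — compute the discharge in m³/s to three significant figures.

Panel 1-2: Δb = 2.5 m, d̄ = (0.00+0.35)/2 = 0.175, v̄ = (0.00+0.35)/2 = 0.175 → q = 2.5×0.175×0.175 = 0.07656 m³/s
Panel 2-3: Δb = 1.5 m, d̄ = (0.35+0.60)/2 = 0.475, v̄ = (0.35+0.41)/2 = 0.38 → q = 1.5×0.475×0.38 = 0.2708 m³/s
Panel 3-4: Δb = 2.9 m, d̄ = (0.60+0.49)/2 = 0.545, v̄ = (0.41+0.44)/2 = 0.425 → q = 2.9×0.545×0.425 = 0.6717 m³/s
Panel 4-5: Δb = 9.4 m, d̄ = (0.49+0.00)/2 = 0.245, v̄ = (0.44+0.00)/2 = 0.22 → q = 9.4×0.245×0.22 = 0.5067 m³/s
Q = Σ q = 1.526 m³/s

1.53 m³/s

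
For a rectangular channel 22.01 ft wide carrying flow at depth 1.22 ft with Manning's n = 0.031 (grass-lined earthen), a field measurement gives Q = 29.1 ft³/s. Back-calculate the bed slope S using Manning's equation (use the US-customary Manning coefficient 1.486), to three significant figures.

A = b·y = 22.01 × 1.22 = 26.85 ft²
P = b + 2y = 22.01 + 2×1.22 = 24.45 ft
R = A/P = 26.85/24.45 = 1.098 ft
S = (Q·n / (1.486·A·R^(2/3)))² = (29.1×0.031 / (1.486×26.85×1.064))² = 0.0004511

0.000451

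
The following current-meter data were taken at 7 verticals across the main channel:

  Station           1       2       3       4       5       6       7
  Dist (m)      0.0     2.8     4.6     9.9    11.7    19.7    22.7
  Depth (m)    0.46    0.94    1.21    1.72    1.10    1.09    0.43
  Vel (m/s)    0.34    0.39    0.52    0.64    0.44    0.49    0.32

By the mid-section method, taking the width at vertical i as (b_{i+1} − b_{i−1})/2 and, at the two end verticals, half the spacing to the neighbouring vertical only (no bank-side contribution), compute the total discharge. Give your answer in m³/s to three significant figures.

w_1 = (2.8 − 0.0)/2 = 1.4 m; q_1 = 0.34 × 0.46 × 1.4 = 0.2190 m³/s
w_2 = (4.6 − 0.0)/2 = 2.3 m; q_2 = 0.39 × 0.94 × 2.3 = 0.8432 m³/s
w_3 = (9.9 − 2.8)/2 = 3.55 m; q_3 = 0.52 × 1.21 × 3.55 = 2.234 m³/s
w_4 = (11.7 − 4.6)/2 = 3.55 m; q_4 = 0.64 × 1.72 × 3.55 = 3.908 m³/s
w_5 = (19.7 − 9.9)/2 = 4.9 m; q_5 = 0.44 × 1.10 × 4.9 = 2.372 m³/s
w_6 = (22.7 − 11.7)/2 = 5.5 m; q_6 = 0.49 × 1.09 × 5.5 = 2.938 m³/s
w_7 = (22.7 − 19.7)/2 = 1.5 m; q_7 = 0.32 × 0.43 × 1.5 = 0.2064 m³/s
Q = Σ qᵢ = 12.72 m³/s

12.7 m³/s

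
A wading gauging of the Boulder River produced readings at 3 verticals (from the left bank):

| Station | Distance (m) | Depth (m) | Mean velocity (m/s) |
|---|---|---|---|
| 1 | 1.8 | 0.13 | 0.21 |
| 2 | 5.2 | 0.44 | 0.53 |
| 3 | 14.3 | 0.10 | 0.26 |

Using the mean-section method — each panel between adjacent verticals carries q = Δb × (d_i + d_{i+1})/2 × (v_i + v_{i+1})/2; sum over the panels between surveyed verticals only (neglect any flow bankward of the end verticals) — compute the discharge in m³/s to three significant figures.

Panel 1-2: Δb = 3.4 m, d̄ = (0.13+0.44)/2 = 0.285, v̄ = (0.21+0.53)/2 = 0.37 → q = 3.4×0.285×0.37 = 0.3585 m³/s
Panel 2-3: Δb = 9.1 m, d̄ = (0.44+0.10)/2 = 0.27, v̄ = (0.53+0.26)/2 = 0.395 → q = 9.1×0.27×0.395 = 0.9705 m³/s
Q = Σ q = 1.329 m³/s

1.33 m³/s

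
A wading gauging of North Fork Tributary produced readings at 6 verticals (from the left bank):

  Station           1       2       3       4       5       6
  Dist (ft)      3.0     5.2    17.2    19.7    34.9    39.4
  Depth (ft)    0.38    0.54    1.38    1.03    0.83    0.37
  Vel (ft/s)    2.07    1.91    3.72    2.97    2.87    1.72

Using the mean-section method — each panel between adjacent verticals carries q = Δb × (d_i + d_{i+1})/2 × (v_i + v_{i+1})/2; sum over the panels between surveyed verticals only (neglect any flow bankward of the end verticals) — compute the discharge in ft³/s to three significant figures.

Panel 1-2: Δb = 2.2 ft, d̄ = (0.38+0.54)/2 = 0.46, v̄ = (2.07+1.91)/2 = 1.99 → q = 2.2×0.46×1.99 = 2.014 ft³/s
Panel 2-3: Δb = 12 ft, d̄ = (0.54+1.38)/2 = 0.96, v̄ = (1.91+3.72)/2 = 2.815 → q = 12×0.96×2.815 = 32.43 ft³/s
Panel 3-4: Δb = 2.5 ft, d̄ = (1.38+1.03)/2 = 1.205, v̄ = (3.72+2.97)/2 = 3.345 → q = 2.5×1.205×3.345 = 10.08 ft³/s
Panel 4-5: Δb = 15.2 ft, d̄ = (1.03+0.83)/2 = 0.93, v̄ = (2.97+2.87)/2 = 2.92 → q = 15.2×0.93×2.92 = 41.28 ft³/s
Panel 5-6: Δb = 4.5 ft, d̄ = (0.83+0.37)/2 = 0.6, v̄ = (2.87+1.72)/2 = 2.295 → q = 4.5×0.6×2.295 = 6.197 ft³/s
Q = Σ q = 91.99 ft³/s

92.0 ft³/s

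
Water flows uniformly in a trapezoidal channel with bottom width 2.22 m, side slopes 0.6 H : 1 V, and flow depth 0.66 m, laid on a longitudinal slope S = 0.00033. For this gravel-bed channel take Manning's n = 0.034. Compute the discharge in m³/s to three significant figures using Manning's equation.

0.549 m³/s

A = (b + z·y)·y = (2.22 + 0.6×0.66)×0.66 = 1.727 m²
P = b + 2y√(1+z²) = 2.22 + 2×0.66×√(1+0.6²) = 3.759 m
R = A/P = 1.727/3.759 = 0.4593 m
Q = (1/n)·A·R^(2/3)·S^(1/2) = (1/0.034) × 1.727 × 0.4593^(2/3) × 0.00033^(1/2) = 0.5491 m³/s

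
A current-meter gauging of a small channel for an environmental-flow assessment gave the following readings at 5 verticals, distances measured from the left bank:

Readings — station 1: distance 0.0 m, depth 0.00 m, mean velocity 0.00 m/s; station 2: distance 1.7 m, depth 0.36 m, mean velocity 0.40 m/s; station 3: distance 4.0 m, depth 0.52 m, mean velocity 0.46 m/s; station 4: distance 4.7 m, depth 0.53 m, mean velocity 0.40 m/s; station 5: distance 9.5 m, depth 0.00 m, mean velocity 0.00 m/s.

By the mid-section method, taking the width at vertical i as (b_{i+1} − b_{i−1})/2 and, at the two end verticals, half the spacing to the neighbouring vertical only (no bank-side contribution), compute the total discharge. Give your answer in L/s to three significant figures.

1230 L/s

w_2 = (4.0 − 0.0)/2 = 2 m; q_2 = 0.40 × 0.36 × 2 = 0.2880 m³/s
w_3 = (4.7 − 1.7)/2 = 1.5 m; q_3 = 0.46 × 0.52 × 1.5 = 0.3588 m³/s
w_4 = (9.5 − 4.0)/2 = 2.75 m; q_4 = 0.40 × 0.53 × 2.75 = 0.5830 m³/s
Stations 1, 5 contribute zero (depth or velocity is 0).
Q = Σ qᵢ = 1.230 m³/s
= 1.230 × 1000 = 1230 L/s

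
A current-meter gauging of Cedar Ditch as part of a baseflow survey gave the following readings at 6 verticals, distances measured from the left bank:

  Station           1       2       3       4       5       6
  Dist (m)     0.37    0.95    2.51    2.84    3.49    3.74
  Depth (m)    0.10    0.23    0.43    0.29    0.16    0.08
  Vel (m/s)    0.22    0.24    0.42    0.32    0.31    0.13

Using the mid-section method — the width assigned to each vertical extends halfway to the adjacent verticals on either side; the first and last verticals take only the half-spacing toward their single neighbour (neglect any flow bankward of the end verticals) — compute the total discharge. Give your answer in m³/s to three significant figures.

0.305 m³/s

w_1 = (0.95 − 0.37)/2 = 0.29 m; q_1 = 0.22 × 0.10 × 0.29 = 0.006380 m³/s
w_2 = (2.51 − 0.37)/2 = 1.07 m; q_2 = 0.24 × 0.23 × 1.07 = 0.05906 m³/s
w_3 = (2.84 − 0.95)/2 = 0.945 m; q_3 = 0.42 × 0.43 × 0.945 = 0.1707 m³/s
w_4 = (3.49 − 2.51)/2 = 0.49 m; q_4 = 0.32 × 0.29 × 0.49 = 0.04547 m³/s
w_5 = (3.74 − 2.84)/2 = 0.45 m; q_5 = 0.31 × 0.16 × 0.45 = 0.02232 m³/s
w_6 = (3.74 − 3.49)/2 = 0.125 m; q_6 = 0.13 × 0.08 × 0.125 = 0.001300 m³/s
Q = Σ qᵢ = 0.3052 m³/s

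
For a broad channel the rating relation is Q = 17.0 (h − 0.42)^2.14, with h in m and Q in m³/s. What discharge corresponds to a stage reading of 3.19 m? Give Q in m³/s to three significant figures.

150 m³/s

Q = 17.0 × (3.19 − 0.42)^2.14 = 17.0 × 2.77^2.14 = 150.4 m³/s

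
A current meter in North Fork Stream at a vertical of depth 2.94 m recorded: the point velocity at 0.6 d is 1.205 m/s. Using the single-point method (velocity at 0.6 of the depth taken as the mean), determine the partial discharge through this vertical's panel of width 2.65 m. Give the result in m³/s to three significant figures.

9.39 m³/s

v̄ = v₀.₆ = 1.205 m/s
q = v̄ × d × w = 1.205 × 2.94 × 2.65 = 9.388 m³/s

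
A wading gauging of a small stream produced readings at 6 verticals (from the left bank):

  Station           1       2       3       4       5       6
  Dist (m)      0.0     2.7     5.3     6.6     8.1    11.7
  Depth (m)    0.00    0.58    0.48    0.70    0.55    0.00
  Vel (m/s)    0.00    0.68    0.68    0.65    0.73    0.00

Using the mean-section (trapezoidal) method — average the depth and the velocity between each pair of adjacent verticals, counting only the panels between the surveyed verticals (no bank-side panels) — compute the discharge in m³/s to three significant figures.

2.72 m³/s

Panel 1-2: Δb = 2.7 m, d̄ = (0.00+0.58)/2 = 0.29, v̄ = (0.00+0.68)/2 = 0.34 → q = 2.7×0.29×0.34 = 0.2662 m³/s
Panel 2-3: Δb = 2.6 m, d̄ = (0.58+0.48)/2 = 0.53, v̄ = (0.68+0.68)/2 = 0.68 → q = 2.6×0.53×0.68 = 0.9370 m³/s
Panel 3-4: Δb = 1.3 m, d̄ = (0.48+0.70)/2 = 0.59, v̄ = (0.68+0.65)/2 = 0.665 → q = 1.3×0.59×0.665 = 0.5101 m³/s
Panel 4-5: Δb = 1.5 m, d̄ = (0.70+0.55)/2 = 0.625, v̄ = (0.65+0.73)/2 = 0.69 → q = 1.5×0.625×0.69 = 0.6469 m³/s
Panel 5-6: Δb = 3.6 m, d̄ = (0.55+0.00)/2 = 0.275, v̄ = (0.73+0.00)/2 = 0.365 → q = 3.6×0.275×0.365 = 0.3614 m³/s
Q = Σ q = 2.722 m³/s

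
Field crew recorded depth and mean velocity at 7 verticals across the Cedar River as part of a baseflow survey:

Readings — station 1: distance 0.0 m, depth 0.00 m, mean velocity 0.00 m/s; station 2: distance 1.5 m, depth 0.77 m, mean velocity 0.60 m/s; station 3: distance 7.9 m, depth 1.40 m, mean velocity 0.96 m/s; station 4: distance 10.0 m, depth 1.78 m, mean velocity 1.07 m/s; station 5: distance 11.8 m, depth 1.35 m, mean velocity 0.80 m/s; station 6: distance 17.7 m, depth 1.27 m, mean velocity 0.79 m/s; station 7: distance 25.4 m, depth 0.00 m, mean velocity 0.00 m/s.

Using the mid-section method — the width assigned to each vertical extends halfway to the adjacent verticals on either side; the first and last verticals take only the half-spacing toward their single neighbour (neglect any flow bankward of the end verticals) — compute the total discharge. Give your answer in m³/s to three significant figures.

22.2 m³/s

w_2 = (7.9 − 0.0)/2 = 3.95 m; q_2 = 0.60 × 0.77 × 3.95 = 1.825 m³/s
w_3 = (10.0 − 1.5)/2 = 4.25 m; q_3 = 0.96 × 1.40 × 4.25 = 5.712 m³/s
w_4 = (11.8 − 7.9)/2 = 1.95 m; q_4 = 1.07 × 1.78 × 1.95 = 3.714 m³/s
w_5 = (17.7 − 10.0)/2 = 3.85 m; q_5 = 0.80 × 1.35 × 3.85 = 4.158 m³/s
w_6 = (25.4 − 11.8)/2 = 6.8 m; q_6 = 0.79 × 1.27 × 6.8 = 6.822 m³/s
Stations 1, 7 contribute zero (depth or velocity is 0).
Q = Σ qᵢ = 22.23 m³/s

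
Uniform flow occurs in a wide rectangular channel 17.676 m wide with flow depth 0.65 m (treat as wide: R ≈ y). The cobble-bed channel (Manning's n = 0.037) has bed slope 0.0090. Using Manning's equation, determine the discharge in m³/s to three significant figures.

22.1 m³/s

A = b·y = 17.676 × 0.65 = 11.49 m²
Wide channel: R ≈ y = 0.65 m
Q = (1/n)·A·R^(2/3)·S^(1/2) = (1/0.037) × 11.49 × 0.6500^(2/3) × 0.0090^(1/2) = 22.11 m³/s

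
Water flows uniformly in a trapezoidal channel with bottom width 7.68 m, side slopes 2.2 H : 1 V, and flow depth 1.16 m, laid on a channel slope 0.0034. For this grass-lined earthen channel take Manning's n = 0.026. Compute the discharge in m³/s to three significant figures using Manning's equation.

24.7 m³/s

A = (b + z·y)·y = (7.68 + 2.2×1.16)×1.16 = 11.87 m²
P = b + 2y√(1+z²) = 7.68 + 2×1.16×√(1+2.2²) = 13.29 m
R = A/P = 11.87/13.29 = 0.8933 m
Q = (1/n)·A·R^(2/3)·S^(1/2) = (1/0.026) × 11.87 × 0.8933^(2/3) × 0.0034^(1/2) = 24.69 m³/s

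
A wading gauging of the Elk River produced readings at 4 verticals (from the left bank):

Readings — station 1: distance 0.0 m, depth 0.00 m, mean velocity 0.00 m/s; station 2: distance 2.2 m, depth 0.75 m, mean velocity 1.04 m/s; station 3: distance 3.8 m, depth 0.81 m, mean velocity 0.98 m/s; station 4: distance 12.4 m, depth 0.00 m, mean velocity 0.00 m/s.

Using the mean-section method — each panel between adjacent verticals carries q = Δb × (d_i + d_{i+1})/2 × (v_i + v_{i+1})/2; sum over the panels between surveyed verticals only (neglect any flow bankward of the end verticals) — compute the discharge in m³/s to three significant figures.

3.40 m³/s

Panel 1-2: Δb = 2.2 m, d̄ = (0.00+0.75)/2 = 0.375, v̄ = (0.00+1.04)/2 = 0.52 → q = 2.2×0.375×0.52 = 0.4290 m³/s
Panel 2-3: Δb = 1.6 m, d̄ = (0.75+0.81)/2 = 0.78, v̄ = (1.04+0.98)/2 = 1.01 → q = 1.6×0.78×1.01 = 1.260 m³/s
Panel 3-4: Δb = 8.6 m, d̄ = (0.81+0.00)/2 = 0.405, v̄ = (0.98+0.00)/2 = 0.49 → q = 8.6×0.405×0.49 = 1.707 m³/s
Q = Σ q = 3.396 m³/s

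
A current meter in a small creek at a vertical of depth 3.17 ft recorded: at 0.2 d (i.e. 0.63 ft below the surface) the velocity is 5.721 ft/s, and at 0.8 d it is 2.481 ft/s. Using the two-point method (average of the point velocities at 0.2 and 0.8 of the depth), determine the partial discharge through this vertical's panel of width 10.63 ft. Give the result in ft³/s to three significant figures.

v̄ = (5.721 + 2.481) / 2 = 4.101 ft/s
q = v̄ × d × w = 4.101 × 3.17 × 10.63 = 138.2 ft³/s

138 ft³/s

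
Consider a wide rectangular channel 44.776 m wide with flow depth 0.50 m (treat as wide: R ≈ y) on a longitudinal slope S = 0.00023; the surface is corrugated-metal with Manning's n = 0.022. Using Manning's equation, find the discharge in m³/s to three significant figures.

9.72 m³/s

A = b·y = 44.776 × 0.50 = 22.39 m²
Wide channel: R ≈ y = 0.50 m
Q = (1/n)·A·R^(2/3)·S^(1/2) = (1/0.022) × 22.39 × 0.5000^(2/3) × 0.00023^(1/2) = 9.722 m³/s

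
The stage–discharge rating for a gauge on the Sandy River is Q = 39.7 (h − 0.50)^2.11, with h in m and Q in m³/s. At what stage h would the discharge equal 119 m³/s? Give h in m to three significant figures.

2.18 m

h − h₀ = (Q/C)^(1/b) = (119/39.7)^(1/2.11) = 1.682 m
h = 0.50 + 1.682 = 2.182 m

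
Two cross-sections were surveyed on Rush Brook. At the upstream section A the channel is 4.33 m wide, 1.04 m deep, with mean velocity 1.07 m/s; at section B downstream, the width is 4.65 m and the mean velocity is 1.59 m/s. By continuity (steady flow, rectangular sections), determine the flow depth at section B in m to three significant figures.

0.652 m

Q = A₁V₁ = (4.33×1.04) × 1.07 = 4.818 m³/s
d₂ = Q/(b₂ V₂) = 4.818/(4.65×1.59) = 0.6517 m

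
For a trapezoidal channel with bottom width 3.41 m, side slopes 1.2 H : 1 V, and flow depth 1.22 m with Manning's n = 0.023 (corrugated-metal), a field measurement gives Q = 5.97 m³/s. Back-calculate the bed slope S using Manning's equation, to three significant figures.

A = (b + z·y)·y = (3.41 + 1.2×1.22)×1.22 = 5.946 m²
P = b + 2y√(1+z²) = 3.41 + 2×1.22×√(1+1.2²) = 7.221 m
R = A/P = 5.946/7.221 = 0.8234 m
S = (Q·n / (1·A·R^(2/3)))² = (5.97×0.023 / (1×5.946×0.8785))² = 0.0006909

0.000691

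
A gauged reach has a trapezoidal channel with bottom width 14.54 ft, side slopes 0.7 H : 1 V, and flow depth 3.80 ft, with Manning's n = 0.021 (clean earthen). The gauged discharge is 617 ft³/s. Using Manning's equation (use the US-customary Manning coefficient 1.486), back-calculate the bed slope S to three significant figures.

0.00463

A = (b + z·y)·y = (14.54 + 0.7×3.80)×3.80 = 65.36 ft²
P = b + 2y√(1+z²) = 14.54 + 2×3.80×√(1+0.7²) = 23.82 ft
R = A/P = 65.36/23.82 = 2.744 ft
S = (Q·n / (1.486·A·R^(2/3)))² = (617×0.021 / (1.486×65.36×1.960))² = 0.004632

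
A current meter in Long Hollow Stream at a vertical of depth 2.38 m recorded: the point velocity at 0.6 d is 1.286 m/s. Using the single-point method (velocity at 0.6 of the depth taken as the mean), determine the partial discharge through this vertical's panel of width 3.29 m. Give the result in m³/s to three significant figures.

v̄ = v₀.₆ = 1.286 m/s
q = v̄ × d × w = 1.286 × 2.38 × 3.29 = 10.07 m³/s

10.1 m³/s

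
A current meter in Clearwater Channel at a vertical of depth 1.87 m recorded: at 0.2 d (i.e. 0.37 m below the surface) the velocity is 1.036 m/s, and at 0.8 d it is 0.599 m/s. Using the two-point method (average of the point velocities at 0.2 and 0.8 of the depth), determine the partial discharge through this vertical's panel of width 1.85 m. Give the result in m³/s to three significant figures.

2.83 m³/s

v̄ = (1.036 + 0.599) / 2 = 0.8175 m/s
q = v̄ × d × w = 0.8175 × 1.87 × 1.85 = 2.828 m³/s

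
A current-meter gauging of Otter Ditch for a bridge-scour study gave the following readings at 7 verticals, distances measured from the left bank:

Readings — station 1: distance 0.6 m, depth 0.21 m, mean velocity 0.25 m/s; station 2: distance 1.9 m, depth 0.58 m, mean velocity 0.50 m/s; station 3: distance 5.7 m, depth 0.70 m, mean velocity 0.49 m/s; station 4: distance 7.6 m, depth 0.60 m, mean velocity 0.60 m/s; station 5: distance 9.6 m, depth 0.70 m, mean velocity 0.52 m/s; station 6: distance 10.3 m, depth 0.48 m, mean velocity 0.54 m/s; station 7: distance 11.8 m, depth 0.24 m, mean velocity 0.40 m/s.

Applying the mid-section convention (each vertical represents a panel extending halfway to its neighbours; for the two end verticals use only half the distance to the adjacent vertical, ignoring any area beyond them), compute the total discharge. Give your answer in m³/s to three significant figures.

3.30 m³/s

w_1 = (1.9 − 0.6)/2 = 0.65 m; q_1 = 0.25 × 0.21 × 0.65 = 0.03413 m³/s
w_2 = (5.7 − 0.6)/2 = 2.55 m; q_2 = 0.50 × 0.58 × 2.55 = 0.7395 m³/s
w_3 = (7.6 − 1.9)/2 = 2.85 m; q_3 = 0.49 × 0.70 × 2.85 = 0.9776 m³/s
w_4 = (9.6 − 5.7)/2 = 1.95 m; q_4 = 0.60 × 0.60 × 1.95 = 0.7020 m³/s
w_5 = (10.3 − 7.6)/2 = 1.35 m; q_5 = 0.52 × 0.70 × 1.35 = 0.4914 m³/s
w_6 = (11.8 − 9.6)/2 = 1.1 m; q_6 = 0.54 × 0.48 × 1.1 = 0.2851 m³/s
w_7 = (11.8 − 10.3)/2 = 0.75 m; q_7 = 0.40 × 0.24 × 0.75 = 0.07200 m³/s
Q = Σ qᵢ = 3.302 m³/s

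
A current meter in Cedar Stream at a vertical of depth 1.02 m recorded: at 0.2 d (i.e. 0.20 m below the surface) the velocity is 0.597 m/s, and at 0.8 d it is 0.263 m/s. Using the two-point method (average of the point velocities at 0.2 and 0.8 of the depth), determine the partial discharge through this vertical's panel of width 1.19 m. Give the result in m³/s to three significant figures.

v̄ = (0.597 + 0.263) / 2 = 0.4300 m/s
q = v̄ × d × w = 0.4300 × 1.02 × 1.19 = 0.5219 m³/s

0.522 m³/s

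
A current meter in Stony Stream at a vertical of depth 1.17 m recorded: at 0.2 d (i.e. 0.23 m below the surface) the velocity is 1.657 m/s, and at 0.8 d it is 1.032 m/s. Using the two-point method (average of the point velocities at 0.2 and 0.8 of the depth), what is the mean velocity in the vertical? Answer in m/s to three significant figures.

1.34 m/s

v̄ = (1.657 + 1.032) / 2 = 1.345 m/s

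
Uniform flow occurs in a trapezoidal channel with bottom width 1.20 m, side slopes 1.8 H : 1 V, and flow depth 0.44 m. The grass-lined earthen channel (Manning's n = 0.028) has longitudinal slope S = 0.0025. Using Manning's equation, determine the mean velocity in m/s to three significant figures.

0.784 m/s

A = (b + z·y)·y = (1.20 + 1.8×0.44)×0.44 = 0.8765 m²
P = b + 2y√(1+z²) = 1.20 + 2×0.44×√(1+1.8²) = 3.012 m
R = A/P = 0.8765/3.012 = 0.2910 m
Q = (1/n)·A·R^(2/3)·S^(1/2) = (1/0.028) × 0.8765 × 0.2910^(2/3) × 0.0025^(1/2) = 0.6873 m³/s
V = Q/A = 0.6873/0.8765 = 0.7842 m/s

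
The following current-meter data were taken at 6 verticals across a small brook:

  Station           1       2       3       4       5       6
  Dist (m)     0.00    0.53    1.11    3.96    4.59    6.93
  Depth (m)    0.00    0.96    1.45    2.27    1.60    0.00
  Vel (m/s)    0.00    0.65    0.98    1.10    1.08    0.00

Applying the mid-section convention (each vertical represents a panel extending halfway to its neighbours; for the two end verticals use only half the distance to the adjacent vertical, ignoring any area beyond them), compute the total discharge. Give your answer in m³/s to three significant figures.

w_2 = (1.11 − 0.00)/2 = 0.555 m; q_2 = 0.65 × 0.96 × 0.555 = 0.3463 m³/s
w_3 = (3.96 − 0.53)/2 = 1.715 m; q_3 = 0.98 × 1.45 × 1.715 = 2.437 m³/s
w_4 = (4.59 − 1.11)/2 = 1.74 m; q_4 = 1.10 × 2.27 × 1.74 = 4.345 m³/s
w_5 = (6.93 − 3.96)/2 = 1.485 m; q_5 = 1.08 × 1.60 × 1.485 = 2.566 m³/s
Stations 1, 6 contribute zero (depth or velocity is 0).
Q = Σ qᵢ = 9.694 m³/s

9.69 m³/s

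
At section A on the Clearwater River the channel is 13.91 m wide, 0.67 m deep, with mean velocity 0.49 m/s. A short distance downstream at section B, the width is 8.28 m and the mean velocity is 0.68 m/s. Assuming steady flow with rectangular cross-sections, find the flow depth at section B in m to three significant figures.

Q = A₁V₁ = (13.91×0.67) × 0.49 = 4.567 m³/s
d₂ = Q/(b₂ V₂) = 4.567/(8.28×0.68) = 0.8111 m

0.811 m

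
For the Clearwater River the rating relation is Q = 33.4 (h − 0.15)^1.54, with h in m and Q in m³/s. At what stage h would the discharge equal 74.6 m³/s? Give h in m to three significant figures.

1.84 m

h − h₀ = (Q/C)^(1/b) = (74.6/33.4)^(1/1.54) = 1.685 m
h = 0.15 + 1.685 = 1.835 m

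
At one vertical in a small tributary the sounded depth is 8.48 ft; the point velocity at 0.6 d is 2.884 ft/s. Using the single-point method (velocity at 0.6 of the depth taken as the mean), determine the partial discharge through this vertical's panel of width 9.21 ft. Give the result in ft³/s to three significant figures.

225 ft³/s

v̄ = v₀.₆ = 2.884 ft/s
q = v̄ × d × w = 2.884 × 8.48 × 9.21 = 225.2 ft³/s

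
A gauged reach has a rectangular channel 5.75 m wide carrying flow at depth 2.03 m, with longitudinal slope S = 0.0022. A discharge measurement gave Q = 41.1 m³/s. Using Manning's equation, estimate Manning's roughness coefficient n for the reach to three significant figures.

0.0150

A = b·y = 5.75 × 2.03 = 11.67 m²
P = b + 2y = 5.75 + 2×2.03 = 9.810 m
R = A/P = 11.67/9.810 = 1.190 m
n = (1/Q)·A·R^(2/3)·S^(1/2) = (1/41.1) × 11.67 × 1.123 × 0.04690 = 0.01496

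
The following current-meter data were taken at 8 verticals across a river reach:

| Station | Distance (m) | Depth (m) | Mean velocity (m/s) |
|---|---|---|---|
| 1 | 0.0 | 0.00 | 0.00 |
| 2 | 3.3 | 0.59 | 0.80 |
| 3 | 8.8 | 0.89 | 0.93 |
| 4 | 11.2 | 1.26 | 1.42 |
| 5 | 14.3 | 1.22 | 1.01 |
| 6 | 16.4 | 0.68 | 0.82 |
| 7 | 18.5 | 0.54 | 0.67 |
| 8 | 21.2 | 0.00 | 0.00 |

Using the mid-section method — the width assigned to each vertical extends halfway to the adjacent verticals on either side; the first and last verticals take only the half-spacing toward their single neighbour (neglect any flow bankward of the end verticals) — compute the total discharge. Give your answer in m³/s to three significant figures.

w_2 = (8.8 − 0.0)/2 = 4.4 m; q_2 = 0.80 × 0.59 × 4.4 = 2.077 m³/s
w_3 = (11.2 − 3.3)/2 = 3.95 m; q_3 = 0.93 × 0.89 × 3.95 = 3.269 m³/s
w_4 = (14.3 − 8.8)/2 = 2.75 m; q_4 = 1.42 × 1.26 × 2.75 = 4.920 m³/s
w_5 = (16.4 − 11.2)/2 = 2.6 m; q_5 = 1.01 × 1.22 × 2.6 = 3.204 m³/s
w_6 = (18.5 − 14.3)/2 = 2.1 m; q_6 = 0.82 × 0.68 × 2.1 = 1.171 m³/s
w_7 = (21.2 − 16.4)/2 = 2.4 m; q_7 = 0.67 × 0.54 × 2.4 = 0.8683 m³/s
Stations 1, 8 contribute zero (depth or velocity is 0).
Q = Σ qᵢ = 15.51 m³/s

15.5 m³/s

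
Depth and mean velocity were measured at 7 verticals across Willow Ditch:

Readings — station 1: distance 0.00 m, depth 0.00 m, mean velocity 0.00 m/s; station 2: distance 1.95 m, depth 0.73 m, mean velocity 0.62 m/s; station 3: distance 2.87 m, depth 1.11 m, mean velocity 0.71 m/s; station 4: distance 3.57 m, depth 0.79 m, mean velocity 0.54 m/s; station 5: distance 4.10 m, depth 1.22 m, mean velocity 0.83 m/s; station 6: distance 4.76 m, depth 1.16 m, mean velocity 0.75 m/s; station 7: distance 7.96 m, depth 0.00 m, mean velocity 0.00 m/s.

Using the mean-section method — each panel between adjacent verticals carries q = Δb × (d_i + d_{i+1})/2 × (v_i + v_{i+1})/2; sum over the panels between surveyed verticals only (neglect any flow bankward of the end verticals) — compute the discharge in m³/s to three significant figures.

2.88 m³/s

Panel 1-2: Δb = 1.95 m, d̄ = (0.00+0.73)/2 = 0.365, v̄ = (0.00+0.62)/2 = 0.31 → q = 1.95×0.365×0.31 = 0.2206 m³/s
Panel 2-3: Δb = 0.92 m, d̄ = (0.73+1.11)/2 = 0.92, v̄ = (0.62+0.71)/2 = 0.665 → q = 0.92×0.92×0.665 = 0.5629 m³/s
Panel 3-4: Δb = 0.7 m, d̄ = (1.11+0.79)/2 = 0.95, v̄ = (0.71+0.54)/2 = 0.625 → q = 0.7×0.95×0.625 = 0.4156 m³/s
Panel 4-5: Δb = 0.53 m, d̄ = (0.79+1.22)/2 = 1.005, v̄ = (0.54+0.83)/2 = 0.685 → q = 0.53×1.005×0.685 = 0.3649 m³/s
Panel 5-6: Δb = 0.66 m, d̄ = (1.22+1.16)/2 = 1.19, v̄ = (0.83+0.75)/2 = 0.79 → q = 0.66×1.19×0.79 = 0.6205 m³/s
Panel 6-7: Δb = 3.2 m, d̄ = (1.16+0.00)/2 = 0.58, v̄ = (0.75+0.00)/2 = 0.375 → q = 3.2×0.58×0.375 = 0.6960 m³/s
Q = Σ q = 2.880 m³/s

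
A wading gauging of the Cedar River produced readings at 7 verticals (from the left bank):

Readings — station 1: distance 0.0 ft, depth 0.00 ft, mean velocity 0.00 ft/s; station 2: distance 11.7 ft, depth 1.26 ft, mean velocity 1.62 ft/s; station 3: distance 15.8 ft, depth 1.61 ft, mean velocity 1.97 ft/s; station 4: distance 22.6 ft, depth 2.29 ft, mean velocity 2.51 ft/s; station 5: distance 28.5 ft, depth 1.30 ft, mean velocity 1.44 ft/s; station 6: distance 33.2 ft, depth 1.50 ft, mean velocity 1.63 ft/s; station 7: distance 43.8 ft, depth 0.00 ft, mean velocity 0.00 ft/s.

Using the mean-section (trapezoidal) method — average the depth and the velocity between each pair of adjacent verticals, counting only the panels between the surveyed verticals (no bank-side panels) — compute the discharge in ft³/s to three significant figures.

83.7 ft³/s

Panel 1-2: Δb = 11.7 ft, d̄ = (0.00+1.26)/2 = 0.63, v̄ = (0.00+1.62)/2 = 0.81 → q = 11.7×0.63×0.81 = 5.971 ft³/s
Panel 2-3: Δb = 4.1 ft, d̄ = (1.26+1.61)/2 = 1.435, v̄ = (1.62+1.97)/2 = 1.795 → q = 4.1×1.435×1.795 = 10.56 ft³/s
Panel 3-4: Δb = 6.8 ft, d̄ = (1.61+2.29)/2 = 1.95, v̄ = (1.97+2.51)/2 = 2.24 → q = 6.8×1.95×2.24 = 29.70 ft³/s
Panel 4-5: Δb = 5.9 ft, d̄ = (2.29+1.30)/2 = 1.795, v̄ = (2.51+1.44)/2 = 1.975 → q = 5.9×1.795×1.975 = 20.92 ft³/s
Panel 5-6: Δb = 4.7 ft, d̄ = (1.30+1.50)/2 = 1.4, v̄ = (1.44+1.63)/2 = 1.535 → q = 4.7×1.4×1.535 = 10.10 ft³/s
Panel 6-7: Δb = 10.6 ft, d̄ = (1.50+0.00)/2 = 0.75, v̄ = (1.63+0.00)/2 = 0.815 → q = 10.6×0.75×0.815 = 6.479 ft³/s
Q = Σ q = 83.73 ft³/s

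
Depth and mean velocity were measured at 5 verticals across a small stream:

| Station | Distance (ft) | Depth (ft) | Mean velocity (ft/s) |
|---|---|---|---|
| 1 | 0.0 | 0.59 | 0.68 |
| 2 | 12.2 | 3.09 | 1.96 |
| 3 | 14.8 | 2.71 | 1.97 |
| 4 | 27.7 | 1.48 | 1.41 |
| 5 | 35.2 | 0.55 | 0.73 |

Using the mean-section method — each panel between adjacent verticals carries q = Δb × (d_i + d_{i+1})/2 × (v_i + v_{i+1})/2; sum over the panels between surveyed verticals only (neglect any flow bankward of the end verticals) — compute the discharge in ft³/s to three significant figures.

98.3 ft³/s

Panel 1-2: Δb = 12.2 ft, d̄ = (0.59+3.09)/2 = 1.84, v̄ = (0.68+1.96)/2 = 1.32 → q = 12.2×1.84×1.32 = 29.63 ft³/s
Panel 2-3: Δb = 2.6 ft, d̄ = (3.09+2.71)/2 = 2.9, v̄ = (1.96+1.97)/2 = 1.965 → q = 2.6×2.9×1.965 = 14.82 ft³/s
Panel 3-4: Δb = 12.9 ft, d̄ = (2.71+1.48)/2 = 2.095, v̄ = (1.97+1.41)/2 = 1.69 → q = 12.9×2.095×1.69 = 45.67 ft³/s
Panel 4-5: Δb = 7.5 ft, d̄ = (1.48+0.55)/2 = 1.015, v̄ = (1.41+0.73)/2 = 1.07 → q = 7.5×1.015×1.07 = 8.145 ft³/s
Q = Σ q = 98.27 ft³/s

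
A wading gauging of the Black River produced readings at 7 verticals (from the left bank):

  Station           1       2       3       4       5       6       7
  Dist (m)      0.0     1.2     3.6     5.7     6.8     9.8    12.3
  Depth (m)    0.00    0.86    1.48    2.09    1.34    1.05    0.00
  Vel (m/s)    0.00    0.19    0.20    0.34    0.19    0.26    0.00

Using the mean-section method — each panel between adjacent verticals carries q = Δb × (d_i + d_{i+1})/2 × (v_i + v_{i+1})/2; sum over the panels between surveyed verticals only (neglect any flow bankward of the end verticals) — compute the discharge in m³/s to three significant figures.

3.09 m³/s

Panel 1-2: Δb = 1.2 m, d̄ = (0.00+0.86)/2 = 0.43, v̄ = (0.00+0.19)/2 = 0.095 → q = 1.2×0.43×0.095 = 0.04902 m³/s
Panel 2-3: Δb = 2.4 m, d̄ = (0.86+1.48)/2 = 1.17, v̄ = (0.19+0.20)/2 = 0.195 → q = 2.4×1.17×0.195 = 0.5476 m³/s
Panel 3-4: Δb = 2.1 m, d̄ = (1.48+2.09)/2 = 1.785, v̄ = (0.20+0.34)/2 = 0.27 → q = 2.1×1.785×0.27 = 1.012 m³/s
Panel 4-5: Δb = 1.1 m, d̄ = (2.09+1.34)/2 = 1.715, v̄ = (0.34+0.19)/2 = 0.265 → q = 1.1×1.715×0.265 = 0.4999 m³/s
Panel 5-6: Δb = 3 m, d̄ = (1.34+1.05)/2 = 1.195, v̄ = (0.19+0.26)/2 = 0.225 → q = 3×1.195×0.225 = 0.8066 m³/s
Panel 6-7: Δb = 2.5 m, d̄ = (1.05+0.00)/2 = 0.525, v̄ = (0.26+0.00)/2 = 0.13 → q = 2.5×0.525×0.13 = 0.1706 m³/s
Q = Σ q = 3.086 m³/s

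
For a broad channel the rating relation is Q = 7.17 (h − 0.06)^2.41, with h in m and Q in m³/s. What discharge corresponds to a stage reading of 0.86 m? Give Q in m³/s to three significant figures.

Q = 7.17 × (0.86 − 0.06)^2.41 = 7.17 × 0.8^2.41 = 4.188 m³/s

4.19 m³/s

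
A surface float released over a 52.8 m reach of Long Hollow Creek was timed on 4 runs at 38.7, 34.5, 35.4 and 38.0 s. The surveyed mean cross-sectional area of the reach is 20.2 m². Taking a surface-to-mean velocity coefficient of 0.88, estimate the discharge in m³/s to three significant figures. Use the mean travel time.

t̄ = (38.7 + 34.5 + 35.4 + 38.0) / 4 = 36.65 s
v_surface = L / t̄ = 52.8 / 36.65 = 1.441 m/s
v_mean = 0.88 × 1.441 = 1.268 m/s
Q = A × v_mean = 20.2 × 1.268 = 25.61 m³/s

25.6 m³/s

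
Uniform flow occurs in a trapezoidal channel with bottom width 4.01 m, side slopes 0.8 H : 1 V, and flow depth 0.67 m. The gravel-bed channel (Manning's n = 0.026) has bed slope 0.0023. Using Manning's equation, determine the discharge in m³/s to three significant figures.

A = (b + z·y)·y = (4.01 + 0.8×0.67)×0.67 = 3.046 m²
P = b + 2y√(1+z²) = 4.01 + 2×0.67×√(1+0.8²) = 5.726 m
R = A/P = 3.046/5.726 = 0.5319 m
Q = (1/n)·A·R^(2/3)·S^(1/2) = (1/0.026) × 3.046 × 0.5319^(2/3) × 0.0023^(1/2) = 3.688 m³/s

3.69 m³/s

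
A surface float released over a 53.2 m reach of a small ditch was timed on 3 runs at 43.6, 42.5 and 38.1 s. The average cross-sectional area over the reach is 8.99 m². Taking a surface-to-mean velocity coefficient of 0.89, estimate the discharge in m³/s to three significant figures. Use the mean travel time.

t̄ = (43.6 + 42.5 + 38.1) / 3 = 41.4 s
v_surface = L / t̄ = 53.2 / 41.4 = 1.285 m/s
v_mean = 0.89 × 1.285 = 1.144 m/s
Q = A × v_mean = 8.99 × 1.144 = 10.28 m³/s

10.3 m³/s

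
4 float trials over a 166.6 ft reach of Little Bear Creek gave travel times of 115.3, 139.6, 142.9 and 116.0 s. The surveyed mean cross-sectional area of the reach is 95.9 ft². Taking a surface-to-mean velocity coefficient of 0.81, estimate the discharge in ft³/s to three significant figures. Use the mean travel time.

t̄ = (115.3 + 139.6 + 142.9 + 116.0) / 4 = 128.45 s
v_surface = L / t̄ = 166.6 / 128.45 = 1.297 ft/s
v_mean = 0.81 × 1.297 = 1.051 ft/s
Q = A × v_mean = 95.9 × 1.051 = 100.7 ft³/s

101 ft³/s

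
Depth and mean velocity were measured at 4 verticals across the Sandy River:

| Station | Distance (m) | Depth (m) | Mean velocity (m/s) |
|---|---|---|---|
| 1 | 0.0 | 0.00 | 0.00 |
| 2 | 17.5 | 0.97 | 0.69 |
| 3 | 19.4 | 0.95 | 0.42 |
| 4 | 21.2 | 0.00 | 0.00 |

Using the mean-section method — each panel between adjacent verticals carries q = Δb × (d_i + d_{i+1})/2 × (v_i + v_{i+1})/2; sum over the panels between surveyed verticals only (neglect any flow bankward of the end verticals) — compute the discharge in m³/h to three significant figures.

Panel 1-2: Δb = 17.5 m, d̄ = (0.00+0.97)/2 = 0.485, v̄ = (0.00+0.69)/2 = 0.345 → q = 17.5×0.485×0.345 = 2.928 m³/s
Panel 2-3: Δb = 1.9 m, d̄ = (0.97+0.95)/2 = 0.96, v̄ = (0.69+0.42)/2 = 0.555 → q = 1.9×0.96×0.555 = 1.012 m³/s
Panel 3-4: Δb = 1.8 m, d̄ = (0.95+0.00)/2 = 0.475, v̄ = (0.42+0.00)/2 = 0.21 → q = 1.8×0.475×0.21 = 0.1796 m³/s
Q = Σ q = 4.120 m³/s
= 4.120 × 3600 = 14830 m³/h

14800 m³/h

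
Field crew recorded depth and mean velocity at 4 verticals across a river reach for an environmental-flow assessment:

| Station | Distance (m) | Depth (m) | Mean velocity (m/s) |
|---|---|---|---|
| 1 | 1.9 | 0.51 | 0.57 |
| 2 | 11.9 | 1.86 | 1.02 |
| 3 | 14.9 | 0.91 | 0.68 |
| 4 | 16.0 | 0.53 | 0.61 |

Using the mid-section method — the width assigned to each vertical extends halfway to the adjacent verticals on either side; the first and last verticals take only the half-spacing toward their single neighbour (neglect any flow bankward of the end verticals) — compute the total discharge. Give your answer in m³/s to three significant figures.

w_1 = (11.9 − 1.9)/2 = 5 m; q_1 = 0.57 × 0.51 × 5 = 1.454 m³/s
w_2 = (14.9 − 1.9)/2 = 6.5 m; q_2 = 1.02 × 1.86 × 6.5 = 12.33 m³/s
w_3 = (16.0 − 11.9)/2 = 2.05 m; q_3 = 0.68 × 0.91 × 2.05 = 1.269 m³/s
w_4 = (16.0 − 14.9)/2 = 0.55 m; q_4 = 0.61 × 0.53 × 0.55 = 0.1778 m³/s
Q = Σ qᵢ = 15.23 m³/s

15.2 m³/s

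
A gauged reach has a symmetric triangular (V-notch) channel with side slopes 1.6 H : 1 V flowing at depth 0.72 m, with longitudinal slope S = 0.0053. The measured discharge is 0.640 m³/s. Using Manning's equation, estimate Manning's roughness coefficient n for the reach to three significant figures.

A = z·y² = 1.6×0.72² = 0.8294 m²
P = 2y√(1+z²) = 2×0.72×√(1+1.6²) = 2.717 m
R = A/P = 0.8294/2.717 = 0.3053 m
n = (1/Q)·A·R^(2/3)·S^(1/2) = (1/0.640) × 0.8294 × 0.4534 × 0.07280 = 0.04278

0.0428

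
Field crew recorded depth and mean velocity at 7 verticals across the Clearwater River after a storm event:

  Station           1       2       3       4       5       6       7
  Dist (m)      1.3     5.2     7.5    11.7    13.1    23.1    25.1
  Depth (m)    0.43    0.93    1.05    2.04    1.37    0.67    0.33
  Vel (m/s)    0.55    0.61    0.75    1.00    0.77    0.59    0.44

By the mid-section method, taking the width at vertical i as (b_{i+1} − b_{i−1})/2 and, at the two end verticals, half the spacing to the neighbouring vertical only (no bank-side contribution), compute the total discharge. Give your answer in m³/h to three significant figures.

w_1 = (5.2 − 1.3)/2 = 1.95 m; q_1 = 0.55 × 0.43 × 1.95 = 0.4612 m³/s
w_2 = (7.5 − 1.3)/2 = 3.1 m; q_2 = 0.61 × 0.93 × 3.1 = 1.759 m³/s
w_3 = (11.7 − 5.2)/2 = 3.25 m; q_3 = 0.75 × 1.05 × 3.25 = 2.559 m³/s
w_4 = (13.1 − 7.5)/2 = 2.8 m; q_4 = 1.00 × 2.04 × 2.8 = 5.712 m³/s
w_5 = (23.1 − 11.7)/2 = 5.7 m; q_5 = 0.77 × 1.37 × 5.7 = 6.013 m³/s
w_6 = (25.1 − 13.1)/2 = 6 m; q_6 = 0.59 × 0.67 × 6 = 2.372 m³/s
w_7 = (25.1 − 23.1)/2 = 1 m; q_7 = 0.44 × 0.33 × 1 = 0.1452 m³/s
Q = Σ qᵢ = 19.02 m³/s
= 19.02 × 3600 = 68480 m³/h

68500 m³/h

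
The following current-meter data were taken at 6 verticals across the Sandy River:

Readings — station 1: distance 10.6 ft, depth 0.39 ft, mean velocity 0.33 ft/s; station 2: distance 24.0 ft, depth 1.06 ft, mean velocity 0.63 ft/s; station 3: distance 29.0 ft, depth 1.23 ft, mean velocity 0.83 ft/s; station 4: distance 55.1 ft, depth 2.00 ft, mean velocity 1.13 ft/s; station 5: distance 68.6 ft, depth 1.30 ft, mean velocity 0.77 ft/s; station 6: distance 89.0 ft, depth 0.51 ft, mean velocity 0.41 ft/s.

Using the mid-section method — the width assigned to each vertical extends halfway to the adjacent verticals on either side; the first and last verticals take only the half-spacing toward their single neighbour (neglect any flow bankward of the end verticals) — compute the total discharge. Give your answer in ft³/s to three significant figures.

w_1 = (24.0 − 10.6)/2 = 6.7 ft; q_1 = 0.33 × 0.39 × 6.7 = 0.8623 ft³/s
w_2 = (29.0 − 10.6)/2 = 9.2 ft; q_2 = 0.63 × 1.06 × 9.2 = 6.144 ft³/s
w_3 = (55.1 − 24.0)/2 = 15.55 ft; q_3 = 0.83 × 1.23 × 15.55 = 15.87 ft³/s
w_4 = (68.6 − 29.0)/2 = 19.8 ft; q_4 = 1.13 × 2.00 × 19.8 = 44.75 ft³/s
w_5 = (89.0 − 55.1)/2 = 16.95 ft; q_5 = 0.77 × 1.30 × 16.95 = 16.97 ft³/s
w_6 = (89.0 − 68.6)/2 = 10.2 ft; q_6 = 0.41 × 0.51 × 10.2 = 2.133 ft³/s
Q = Σ qᵢ = 86.73 ft³/s

86.7 ft³/s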